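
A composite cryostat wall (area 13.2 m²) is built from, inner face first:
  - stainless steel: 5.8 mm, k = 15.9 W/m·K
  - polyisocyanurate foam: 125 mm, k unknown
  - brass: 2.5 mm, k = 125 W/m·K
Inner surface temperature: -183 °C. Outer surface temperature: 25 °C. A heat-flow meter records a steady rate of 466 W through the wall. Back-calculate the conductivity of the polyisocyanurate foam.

Model the wall as resistances in series:
R_stainless steel = L/(kA) = 0.0058/(15.9×13.2) = 2.763×10^-5 K/W
R_brass = L/(kA) = 0.0025/(125×13.2) = 1.515×10^-6 K/W
Sum of known resistances R_other = 2.915×10^-5 K/W
Total R = ΔT/Q = 208/466 = 0.4464 K/W
R_polyisocyanurate foam = R_total − R_other = 0.4463 K/W
k = L/(R·A) = 0.125/(0.4463×13.2)

k ≈ 0.0212 W/(m·K)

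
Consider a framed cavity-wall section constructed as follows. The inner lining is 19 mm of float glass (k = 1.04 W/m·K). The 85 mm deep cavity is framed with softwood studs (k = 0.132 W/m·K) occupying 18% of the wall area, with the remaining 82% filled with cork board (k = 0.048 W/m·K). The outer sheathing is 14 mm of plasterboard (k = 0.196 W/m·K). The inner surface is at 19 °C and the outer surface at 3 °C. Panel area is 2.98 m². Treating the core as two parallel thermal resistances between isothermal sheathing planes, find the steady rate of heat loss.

Q ≈ 33.2 W

Sheathing layers in series; stud and cavity paths in parallel between them.
R_inner = 0.019/(1.04×2.98) = 0.006131 K/W
R_stud  = 0.085/(0.132×0.18×2.98) = 1.2 K/W
R_cav   = 0.085/(0.048×0.82×2.98) = 0.7247 K/W
1/R_core = 1/R_stud + 1/R_cav → R_core = 0.4519 K/W
R_outer = 0.014/(0.196×2.98) = 0.02397 K/W
R_total = 0.482 K/W
Q = ΔT/R_total = 16/0.482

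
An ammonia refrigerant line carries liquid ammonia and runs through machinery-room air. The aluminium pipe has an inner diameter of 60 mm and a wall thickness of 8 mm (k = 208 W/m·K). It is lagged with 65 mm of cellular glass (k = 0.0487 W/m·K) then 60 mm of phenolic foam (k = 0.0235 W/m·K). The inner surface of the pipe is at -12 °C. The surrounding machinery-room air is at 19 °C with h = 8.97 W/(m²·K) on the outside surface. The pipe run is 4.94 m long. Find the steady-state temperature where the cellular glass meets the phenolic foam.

T ≈ 3.6 °C

Cylindrical conduction, so R = ln(r₂/r₁)/(2πkL) per layer, in series:
R_aluminium pipe wall = ln(38/30)/(2π×208×4.94) = 3.661×10^-5 K/W
R_cellular glass = ln(103/38)/(2π×0.0487×4.94) = 0.6597 K/W
R_phenolic foam = ln(163/103)/(2π×0.0235×4.94) = 0.6293 K/W
R_outer film = 1/(h_o·2πr_oL) = 1/(8.97×2π×0.163×4.94) = 0.02204 K/W
R_total = 1.311 K/W
Q = ΔT/R_total = 31/1.311
Q = 23.6 W
T_interface = T_inner + Q·ΣR(inner→interface) = -12 + 23.6×0.6597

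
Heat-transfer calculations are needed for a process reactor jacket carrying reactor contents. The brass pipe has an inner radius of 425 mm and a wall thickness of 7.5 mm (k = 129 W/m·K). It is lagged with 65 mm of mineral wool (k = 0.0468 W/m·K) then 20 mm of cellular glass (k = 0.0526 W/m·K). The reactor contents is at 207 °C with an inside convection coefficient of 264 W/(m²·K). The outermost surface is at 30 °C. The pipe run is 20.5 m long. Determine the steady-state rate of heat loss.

Q ≈ 6080 W

Radial resistances (cylindrical: R_cond = ln(r_o/r_i)/(2πkL), R_conv = 1/(h·2πrL)):
R_inner film = 1/(h_i·2πr₁L) = 1/(264×2π×0.425×20.5) = 6.919×10^-5 K/W
R_brass pipe wall = ln(432.5/425)/(2π×129×20.5) = 1.053×10^-6 K/W
R_mineral wool = ln(497.5/432.5)/(2π×0.0468×20.5) = 0.02323 K/W
R_cellular glass = ln(517.5/497.5)/(2π×0.0526×20.5) = 0.005817 K/W
R_total = 0.02911 K/W
Q = ΔT/R_total = 177/0.02911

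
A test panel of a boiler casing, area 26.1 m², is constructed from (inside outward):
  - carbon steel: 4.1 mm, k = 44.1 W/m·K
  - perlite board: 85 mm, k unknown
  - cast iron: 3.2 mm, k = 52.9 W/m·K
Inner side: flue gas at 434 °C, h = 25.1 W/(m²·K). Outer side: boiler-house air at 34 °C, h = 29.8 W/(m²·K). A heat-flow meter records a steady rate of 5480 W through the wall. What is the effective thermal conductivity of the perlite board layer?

k ≈ 0.0464 W/(m·K)

Using the resistance-network approach (series):
R_inner film = 1/(h_i·A) = 1/(25.1×26.1) = 0.001526 K/W
R_carbon steel = L/(kA) = 0.0041/(44.1×26.1) = 3.562×10^-6 K/W
R_cast iron = L/(kA) = 0.0032/(52.9×26.1) = 2.318×10^-6 K/W
R_outer film = 1/(h_o·A) = 1/(29.8×26.1) = 0.001286 K/W
Sum of known resistances R_other = 0.002818 K/W
Total R = ΔT/Q = 400/5480 = 0.07299 K/W
R_perlite board = R_total − R_other = 0.07017 K/W
k = L/(R·A) = 0.085/(0.07017×26.1)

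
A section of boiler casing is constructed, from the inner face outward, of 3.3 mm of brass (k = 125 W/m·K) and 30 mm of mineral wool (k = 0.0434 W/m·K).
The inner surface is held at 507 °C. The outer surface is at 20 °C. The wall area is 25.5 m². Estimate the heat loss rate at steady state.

Q ≈ 18000 W

Thermal resistances in series:
R_brass = L/(kA) = 0.0033/(125×25.5) = 1.035×10^-6 K/W
R_mineral wool = L/(kA) = 0.03/(0.0434×25.5) = 0.02711 K/W
R_total = 0.02711 K/W
Q = ΔT / R_total = 487 / 0.02711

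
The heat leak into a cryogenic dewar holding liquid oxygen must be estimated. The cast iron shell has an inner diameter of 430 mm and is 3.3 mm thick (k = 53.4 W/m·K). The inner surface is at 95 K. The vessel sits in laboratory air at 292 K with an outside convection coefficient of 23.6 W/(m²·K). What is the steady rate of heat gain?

For a spherical shell R = (1/r₁ − 1/r₂)/(4πk); film R = 1/(h·4πr²). In series:
R_cast iron shell = (1/0.215 − 1/0.2183)/(4π×53.4) = 1.048×10^-4 K/W
R_outer film = 1/(h·4πr_o²) = 1/(23.6×4π×0.2183²) = 0.07076 K/W
R_total = 0.07086 K/W
Q = ΔT/R_total = 197/0.07086

Q ≈ 2780 W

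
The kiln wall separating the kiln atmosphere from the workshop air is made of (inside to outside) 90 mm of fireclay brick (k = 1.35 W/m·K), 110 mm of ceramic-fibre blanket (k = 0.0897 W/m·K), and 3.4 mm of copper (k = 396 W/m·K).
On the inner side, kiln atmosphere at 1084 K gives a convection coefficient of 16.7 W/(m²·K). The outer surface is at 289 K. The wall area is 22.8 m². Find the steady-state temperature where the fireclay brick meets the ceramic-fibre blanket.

T ≈ 1010 K

Model the wall as resistances in series:
R_inner film = 1/(h_i·A) = 1/(16.7×22.8) = 0.002626 K/W
R_fireclay brick = L/(kA) = 0.09/(1.35×22.8) = 0.002924 K/W
R_ceramic-fibre blanket = L/(kA) = 0.11/(0.0897×22.8) = 0.05379 K/W
R_copper = L/(kA) = 0.0034/(396×22.8) = 3.766×10^-7 K/W
R_total = 0.05934 K/W;  Q = ΔT/R_total = 795/0.05934 = 13400 W
T_interface = T_inner − Q·ΣR(inner→interface) = 1084 − 13400×0.00555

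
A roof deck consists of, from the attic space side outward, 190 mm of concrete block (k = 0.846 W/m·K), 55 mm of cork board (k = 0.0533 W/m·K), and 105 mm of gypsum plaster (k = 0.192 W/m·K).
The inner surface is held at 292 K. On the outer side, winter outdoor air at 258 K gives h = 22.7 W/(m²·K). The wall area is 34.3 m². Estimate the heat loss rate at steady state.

Q ≈ 631 W

Treating each layer as a thermal resistance in series:
R_concrete block = L/(kA) = 0.19/(0.846×34.3) = 0.006548 K/W
R_cork board = L/(kA) = 0.055/(0.0533×34.3) = 0.03008 K/W
R_gypsum plaster = L/(kA) = 0.105/(0.192×34.3) = 0.01594 K/W
R_outer film = 1/(h_o·A) = 1/(22.7×34.3) = 0.001284 K/W
R_total = 0.05386 K/W
Q = ΔT / R_total = 34 / 0.05386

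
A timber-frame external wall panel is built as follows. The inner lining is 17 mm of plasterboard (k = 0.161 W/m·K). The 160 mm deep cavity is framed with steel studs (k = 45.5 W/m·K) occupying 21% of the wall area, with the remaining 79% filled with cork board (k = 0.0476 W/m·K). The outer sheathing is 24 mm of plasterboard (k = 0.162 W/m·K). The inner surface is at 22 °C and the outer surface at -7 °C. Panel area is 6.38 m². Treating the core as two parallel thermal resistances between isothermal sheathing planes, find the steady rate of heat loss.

Q ≈ 684 W

Sheathing layers in series; stud and cavity paths in parallel between them.
R_inner = 0.017/(0.161×6.38) = 0.01655 K/W
R_stud  = 0.16/(45.5×0.21×6.38) = 0.002625 K/W
R_cav   = 0.16/(0.0476×0.79×6.38) = 0.6669 K/W
1/R_core = 1/R_stud + 1/R_cav → R_core = 0.002614 K/W
R_outer = 0.024/(0.162×6.38) = 0.02322 K/W
R_total = 0.04239 K/W
Q = ΔT/R_total = 29/0.04239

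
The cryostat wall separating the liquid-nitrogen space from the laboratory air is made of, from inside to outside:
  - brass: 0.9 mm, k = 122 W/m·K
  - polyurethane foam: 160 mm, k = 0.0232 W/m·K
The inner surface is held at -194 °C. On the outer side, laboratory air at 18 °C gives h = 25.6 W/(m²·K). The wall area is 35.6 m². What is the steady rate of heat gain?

Thermal resistances in series:
R_brass = L/(kA) = 0.0009/(122×35.6) = 2.072×10^-7 K/W
R_polyurethane foam = L/(kA) = 0.16/(0.0232×35.6) = 0.1937 K/W
R_outer film = 1/(h_o·A) = 1/(25.6×35.6) = 0.001097 K/W
R_total = 0.1948 K/W
Q = ΔT / R_total = 212 / 0.1948

Q ≈ 1090 W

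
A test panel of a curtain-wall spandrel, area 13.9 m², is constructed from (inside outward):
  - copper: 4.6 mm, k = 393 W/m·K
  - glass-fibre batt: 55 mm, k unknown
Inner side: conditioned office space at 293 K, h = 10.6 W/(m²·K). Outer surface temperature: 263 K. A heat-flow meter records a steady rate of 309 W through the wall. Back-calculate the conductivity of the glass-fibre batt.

k ≈ 0.0438 W/(m·K)

Series thermal resistances:
R_inner film = 1/(h_i·A) = 1/(10.6×13.9) = 0.006787 K/W
R_copper = L/(kA) = 0.0046/(393×13.9) = 8.421×10^-7 K/W
Sum of known resistances R_other = 0.006788 K/W
Total R = ΔT/Q = 30/309 = 0.09709 K/W
R_glass-fibre batt = R_total − R_other = 0.0903 K/W
k = L/(R·A) = 0.055/(0.0903×13.9)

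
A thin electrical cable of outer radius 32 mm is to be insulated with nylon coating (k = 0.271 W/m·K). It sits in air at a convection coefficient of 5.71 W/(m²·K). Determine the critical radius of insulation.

r_cr ≈ 47.5 mm

For a cylinder r_cr = k/h = 0.271/5.71
r_cr = 47.5 mm; since the bare radius (32 mm) is below r_cr, adding a thin layer of insulation will *increase* heat loss.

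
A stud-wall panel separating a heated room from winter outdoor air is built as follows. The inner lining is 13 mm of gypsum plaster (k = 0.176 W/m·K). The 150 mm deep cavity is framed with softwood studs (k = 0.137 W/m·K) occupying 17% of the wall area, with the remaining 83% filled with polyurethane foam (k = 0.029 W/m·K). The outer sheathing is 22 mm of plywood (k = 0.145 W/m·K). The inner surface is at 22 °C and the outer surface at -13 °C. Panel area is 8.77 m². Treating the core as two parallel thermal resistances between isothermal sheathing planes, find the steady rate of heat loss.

Sheathing layers in series; stud and cavity paths in parallel between them.
R_inner = 0.013/(0.176×8.77) = 0.008422 K/W
R_stud  = 0.15/(0.137×0.17×8.77) = 0.7344 K/W
R_cav   = 0.15/(0.029×0.83×8.77) = 0.7106 K/W
1/R_core = 1/R_stud + 1/R_cav → R_core = 0.3611 K/W
R_outer = 0.022/(0.145×8.77) = 0.0173 K/W
R_total = 0.3869 K/W
Q = ΔT/R_total = 35/0.3869

Q ≈ 90.5 W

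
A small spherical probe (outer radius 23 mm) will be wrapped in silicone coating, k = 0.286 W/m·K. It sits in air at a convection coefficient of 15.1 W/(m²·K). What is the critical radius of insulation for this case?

For a sphere r_cr = 2k/h = 2×0.286/15.1
r_cr = 37.9 mm; since the bare radius (23 mm) is below r_cr, adding a thin layer of insulation will *increase* heat loss.

r_cr ≈ 37.9 mm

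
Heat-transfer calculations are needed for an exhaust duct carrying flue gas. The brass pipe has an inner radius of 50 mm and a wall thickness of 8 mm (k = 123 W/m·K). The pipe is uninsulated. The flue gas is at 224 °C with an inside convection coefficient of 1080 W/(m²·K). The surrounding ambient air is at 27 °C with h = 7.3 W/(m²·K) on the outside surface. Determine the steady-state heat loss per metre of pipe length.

q′ ≈ 520 W/m

Treating each annulus and film as a series resistance:
R_inner film = 1/(h_i·2πr₁L) = 1/(1080×2π×0.05×1) = 0.002947 K/W
R_brass pipe wall = ln(58/50)/(2π×123×1) = 1.92×10^-4 K/W
R_outer film = 1/(h_o·2πr_oL) = 1/(7.3×2π×0.058×1) = 0.3759 K/W
R_total = 0.379 K/W
Q = ΔT/R_total = 197/0.379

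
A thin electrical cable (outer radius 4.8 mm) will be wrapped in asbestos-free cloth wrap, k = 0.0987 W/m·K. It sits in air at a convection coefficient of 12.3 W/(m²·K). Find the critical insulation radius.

r_cr ≈ 8.02 mm

For a cylinder r_cr = k/h = 0.0987/12.3
r_cr = 8.02 mm; since the bare radius (4.8 mm) is below r_cr, adding a thin layer of insulation will *increase* heat loss.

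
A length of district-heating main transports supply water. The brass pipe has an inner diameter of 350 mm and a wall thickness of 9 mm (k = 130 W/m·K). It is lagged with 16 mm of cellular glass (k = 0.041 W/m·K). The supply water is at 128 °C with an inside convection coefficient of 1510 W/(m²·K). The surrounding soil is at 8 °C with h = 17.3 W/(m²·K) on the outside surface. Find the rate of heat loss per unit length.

Treating each annulus and film as a series resistance:
R_inner film = 1/(h_i·2πr₁L) = 1/(1510×2π×0.175×1) = 6.023×10^-4 K/W
R_brass pipe wall = ln(184/175)/(2π×130×1) = 6.14×10^-5 K/W
R_cellular glass = ln(200/184)/(2π×0.041×1) = 0.3237 K/W
R_outer film = 1/(h_o·2πr_oL) = 1/(17.3×2π×0.2×1) = 0.046 K/W
R_total = 0.3703 K/W
Q = ΔT/R_total = 120/0.3703

q′ ≈ 324 W/m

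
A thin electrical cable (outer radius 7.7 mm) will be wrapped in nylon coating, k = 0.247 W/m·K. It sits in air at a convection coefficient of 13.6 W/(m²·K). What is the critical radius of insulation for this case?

For a cylinder r_cr = k/h = 0.247/13.6
r_cr = 18.2 mm; since the bare radius (7.7 mm) is below r_cr, adding a thin layer of insulation will *increase* heat loss.

r_cr ≈ 18.2 mm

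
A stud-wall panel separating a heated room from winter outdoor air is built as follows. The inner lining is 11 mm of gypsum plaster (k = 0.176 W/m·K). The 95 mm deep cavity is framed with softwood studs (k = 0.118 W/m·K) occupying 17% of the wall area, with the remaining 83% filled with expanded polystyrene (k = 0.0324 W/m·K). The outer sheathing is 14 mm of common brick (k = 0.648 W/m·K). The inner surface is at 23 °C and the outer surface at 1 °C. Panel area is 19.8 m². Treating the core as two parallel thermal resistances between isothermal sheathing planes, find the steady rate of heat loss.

Sheathing layers in series; stud and cavity paths in parallel between them.
R_inner = 0.011/(0.176×19.8) = 0.003157 K/W
R_stud  = 0.095/(0.118×0.17×19.8) = 0.2392 K/W
R_cav   = 0.095/(0.0324×0.83×19.8) = 0.1784 K/W
1/R_core = 1/R_stud + 1/R_cav → R_core = 0.1022 K/W
R_outer = 0.014/(0.648×19.8) = 0.001091 K/W
R_total = 0.1064 K/W
Q = ΔT/R_total = 22/0.1064

Q ≈ 207 W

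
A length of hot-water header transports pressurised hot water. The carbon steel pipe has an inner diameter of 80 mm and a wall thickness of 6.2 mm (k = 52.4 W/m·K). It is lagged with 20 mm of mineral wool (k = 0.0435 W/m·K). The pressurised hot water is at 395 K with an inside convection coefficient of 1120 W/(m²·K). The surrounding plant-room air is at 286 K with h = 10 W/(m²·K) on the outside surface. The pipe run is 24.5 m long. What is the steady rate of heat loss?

For a radial system each layer contributes R = ln(r_out/r_in)/(2πkL); films add R = 1/(hA).
R_inner film = 1/(h_i·2πr₁L) = 1/(1120×2π×0.04×24.5) = 1.45×10^-4 K/W
R_carbon steel pipe wall = ln(46.2/40)/(2π×52.4×24.5) = 1.786×10^-5 K/W
R_mineral wool = ln(66.2/46.2)/(2π×0.0435×24.5) = 0.05372 K/W
R_outer film = 1/(h_o·2πr_oL) = 1/(10×2π×0.0662×24.5) = 0.009813 K/W
R_total = 0.06369 K/W
Q = ΔT/R_total = 109/0.06369

Q ≈ 1710 W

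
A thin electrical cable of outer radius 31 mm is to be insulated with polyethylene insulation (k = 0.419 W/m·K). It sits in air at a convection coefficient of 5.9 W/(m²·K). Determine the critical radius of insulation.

r_cr ≈ 71 mm

For a cylinder r_cr = k/h = 0.419/5.9
r_cr = 71 mm; since the bare radius (31 mm) is below r_cr, adding a thin layer of insulation will *increase* heat loss.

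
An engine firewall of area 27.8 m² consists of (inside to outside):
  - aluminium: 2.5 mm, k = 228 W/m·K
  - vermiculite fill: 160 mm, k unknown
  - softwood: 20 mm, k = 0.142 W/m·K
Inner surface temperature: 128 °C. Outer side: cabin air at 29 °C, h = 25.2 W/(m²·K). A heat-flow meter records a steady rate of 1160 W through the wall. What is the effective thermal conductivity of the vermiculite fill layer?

Treating each layer as a thermal resistance in series:
R_aluminium = L/(kA) = 0.0025/(228×27.8) = 3.944×10^-7 K/W
R_softwood = L/(kA) = 0.02/(0.142×27.8) = 0.005066 K/W
R_outer film = 1/(h_o·A) = 1/(25.2×27.8) = 0.001427 K/W
Sum of known resistances R_other = 0.006494 K/W
Total R = ΔT/Q = 99/1160 = 0.08534 K/W
R_vermiculite fill = R_total − R_other = 0.07885 K/W
k = L/(R·A) = 0.16/(0.07885×27.8)

k ≈ 0.073 W/(m·K)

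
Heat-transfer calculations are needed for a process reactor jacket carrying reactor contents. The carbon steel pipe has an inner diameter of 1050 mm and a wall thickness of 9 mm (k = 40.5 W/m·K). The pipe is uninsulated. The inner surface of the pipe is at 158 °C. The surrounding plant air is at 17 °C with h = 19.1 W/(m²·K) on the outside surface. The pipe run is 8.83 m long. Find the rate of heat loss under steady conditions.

For a radial system each layer contributes R = ln(r_out/r_in)/(2πkL); films add R = 1/(hA).
R_carbon steel pipe wall = ln(534/525)/(2π×40.5×8.83) = 7.565×10^-6 K/W
R_outer film = 1/(h_o·2πr_oL) = 1/(19.1×2π×0.534×8.83) = 0.001767 K/W
R_total = 0.001775 K/W
Q = ΔT/R_total = 141/0.001775

Q ≈ 79400 W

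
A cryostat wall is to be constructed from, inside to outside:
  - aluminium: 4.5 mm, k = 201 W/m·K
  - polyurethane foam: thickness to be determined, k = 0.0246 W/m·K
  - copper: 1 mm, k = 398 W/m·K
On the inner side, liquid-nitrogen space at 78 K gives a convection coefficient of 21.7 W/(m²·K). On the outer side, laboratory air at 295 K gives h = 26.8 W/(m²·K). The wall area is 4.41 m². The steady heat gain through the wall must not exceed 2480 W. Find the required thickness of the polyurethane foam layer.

Series thermal resistances:
R_inner film = 1/(h_i·A) = 1/(21.7×4.41) = 0.01045 K/W
R_aluminium = L/(kA) = 0.0045/(201×4.41) = 5.077×10^-6 K/W
R_copper = L/(kA) = 0.001/(398×4.41) = 5.697×10^-7 K/W
R_outer film = 1/(h_o·A) = 1/(26.8×4.41) = 0.008461 K/W
Sum of the known resistances R_other = 0.01892 K/W
Required total resistance R_tot = ΔT/Q_allow = 217/2480 = 0.0875 K/W
R_polyurethane foam = R_tot − R_other = 0.06858 K/W
L = R·k·A = 0.06858×0.0246×4.41

L ≈ 7.44 mm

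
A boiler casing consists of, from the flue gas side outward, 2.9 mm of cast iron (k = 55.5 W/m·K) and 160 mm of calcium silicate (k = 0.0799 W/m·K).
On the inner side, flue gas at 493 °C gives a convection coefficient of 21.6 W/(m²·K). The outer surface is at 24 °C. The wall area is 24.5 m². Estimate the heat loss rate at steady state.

Thermal resistances in series:
R_inner film = 1/(h_i·A) = 1/(21.6×24.5) = 0.00189 K/W
R_cast iron = L/(kA) = 0.0029/(55.5×24.5) = 2.133×10^-6 K/W
R_calcium silicate = L/(kA) = 0.16/(0.0799×24.5) = 0.08173 K/W
R_total = 0.08363 K/W
Q = ΔT / R_total = 469 / 0.08363

Q ≈ 5610 W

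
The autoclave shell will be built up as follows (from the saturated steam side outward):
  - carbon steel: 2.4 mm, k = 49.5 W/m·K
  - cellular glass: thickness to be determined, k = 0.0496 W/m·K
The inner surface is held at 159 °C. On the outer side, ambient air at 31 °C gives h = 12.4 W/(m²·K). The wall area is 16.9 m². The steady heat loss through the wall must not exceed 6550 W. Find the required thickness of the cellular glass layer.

Thermal resistances in series:
R_carbon steel = L/(kA) = 0.0024/(49.5×16.9) = 2.869×10^-6 K/W
R_outer film = 1/(h_o·A) = 1/(12.4×16.9) = 0.004772 K/W
Sum of the known resistances R_other = 0.004775 K/W
Required total resistance R_tot = ΔT/Q_allow = 128/6550 = 0.01954 K/W
R_cellular glass = R_tot − R_other = 0.01477 K/W
L = R·k·A = 0.01477×0.0496×16.9

L ≈ 12.4 mm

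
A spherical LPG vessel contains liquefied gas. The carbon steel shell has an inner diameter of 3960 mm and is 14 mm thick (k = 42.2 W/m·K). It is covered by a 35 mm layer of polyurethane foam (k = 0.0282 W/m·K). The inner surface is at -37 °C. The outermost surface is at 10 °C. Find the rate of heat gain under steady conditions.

Q ≈ 1920 W

For a spherical shell R = (1/r₁ − 1/r₂)/(4πk); film R = 1/(h·4πr²). In series:
R_carbon steel shell = (1/1.98 − 1/1.994)/(4π×42.2) = 6.687×10^-6 K/W
R_polyurethane foam = (1/1.994 − 1/2.029)/(4π×0.0282) = 0.02441 K/W
R_total = 0.02442 K/W
Q = ΔT/R_total = 47/0.02442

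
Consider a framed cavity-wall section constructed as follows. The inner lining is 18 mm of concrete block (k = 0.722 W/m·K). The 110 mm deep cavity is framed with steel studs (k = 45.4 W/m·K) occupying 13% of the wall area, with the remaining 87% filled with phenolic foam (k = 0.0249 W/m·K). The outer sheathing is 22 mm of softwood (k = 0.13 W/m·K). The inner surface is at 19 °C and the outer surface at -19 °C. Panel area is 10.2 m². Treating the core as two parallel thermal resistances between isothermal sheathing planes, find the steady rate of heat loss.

Q ≈ 1820 W

Sheathing layers in series; stud and cavity paths in parallel between them.
R_inner = 0.018/(0.722×10.2) = 0.002444 K/W
R_stud  = 0.11/(45.4×0.13×10.2) = 0.001827 K/W
R_cav   = 0.11/(0.0249×0.87×10.2) = 0.4978 K/W
1/R_core = 1/R_stud + 1/R_cav → R_core = 0.001821 K/W
R_outer = 0.022/(0.13×10.2) = 0.01659 K/W
R_total = 0.02086 K/W
Q = ΔT/R_total = 38/0.02086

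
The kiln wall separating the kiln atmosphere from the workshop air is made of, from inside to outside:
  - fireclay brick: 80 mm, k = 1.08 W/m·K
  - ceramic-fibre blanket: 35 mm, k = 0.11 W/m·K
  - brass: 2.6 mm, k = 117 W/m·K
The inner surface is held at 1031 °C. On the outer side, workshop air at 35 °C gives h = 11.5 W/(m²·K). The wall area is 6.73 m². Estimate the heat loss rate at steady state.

Q ≈ 14000 W

Model the wall as resistances in series:
R_fireclay brick = L/(kA) = 0.08/(1.08×6.73) = 0.01101 K/W
R_ceramic-fibre blanket = L/(kA) = 0.035/(0.11×6.73) = 0.04728 K/W
R_brass = L/(kA) = 0.0026/(117×6.73) = 3.302×10^-6 K/W
R_outer film = 1/(h_o·A) = 1/(11.5×6.73) = 0.01292 K/W
R_total = 0.07121 K/W
Q = ΔT / R_total = 996 / 0.07121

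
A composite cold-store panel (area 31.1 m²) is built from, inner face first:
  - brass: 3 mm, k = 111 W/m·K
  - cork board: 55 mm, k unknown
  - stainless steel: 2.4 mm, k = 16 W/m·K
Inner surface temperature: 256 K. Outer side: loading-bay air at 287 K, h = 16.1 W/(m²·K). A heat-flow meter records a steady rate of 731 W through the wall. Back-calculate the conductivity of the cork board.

Thermal resistances in series:
R_brass = L/(kA) = 0.003/(111×31.1) = 8.69×10^-7 K/W
R_stainless steel = L/(kA) = 0.0024/(16×31.1) = 4.823×10^-6 K/W
R_outer film = 1/(h_o·A) = 1/(16.1×31.1) = 0.001997 K/W
Sum of known resistances R_other = 0.002003 K/W
Total R = ΔT/Q = 31/731 = 0.04241 K/W
R_cork board = R_total − R_other = 0.0404 K/W
k = L/(R·A) = 0.055/(0.0404×31.1)

k ≈ 0.0438 W/(m·K)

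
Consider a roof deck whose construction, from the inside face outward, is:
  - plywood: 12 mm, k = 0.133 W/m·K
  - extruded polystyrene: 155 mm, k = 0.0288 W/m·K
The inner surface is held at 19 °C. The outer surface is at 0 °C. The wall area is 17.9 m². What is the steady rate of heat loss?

Q ≈ 62.2 W

Using the resistance-network approach (series):
R_plywood = L/(kA) = 0.012/(0.133×17.9) = 0.005041 K/W
R_extruded polystyrene = L/(kA) = 0.155/(0.0288×17.9) = 0.3007 K/W
R_total = 0.3057 K/W
Q = ΔT / R_total = 19 / 0.3057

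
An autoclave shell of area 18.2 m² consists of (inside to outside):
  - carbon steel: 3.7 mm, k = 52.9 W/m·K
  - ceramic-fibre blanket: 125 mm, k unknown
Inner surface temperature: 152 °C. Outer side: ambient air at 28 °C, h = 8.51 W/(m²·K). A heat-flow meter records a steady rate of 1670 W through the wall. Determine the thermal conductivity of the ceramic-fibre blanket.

Model the wall as resistances in series:
R_carbon steel = L/(kA) = 0.0037/(52.9×18.2) = 3.843×10^-6 K/W
R_outer film = 1/(h_o·A) = 1/(8.51×18.2) = 0.006457 K/W
Sum of known resistances R_other = 0.00646 K/W
Total R = ΔT/Q = 124/1670 = 0.07425 K/W
R_ceramic-fibre blanket = R_total − R_other = 0.06779 K/W
k = L/(R·A) = 0.125/(0.06779×18.2)

k ≈ 0.101 W/(m·K)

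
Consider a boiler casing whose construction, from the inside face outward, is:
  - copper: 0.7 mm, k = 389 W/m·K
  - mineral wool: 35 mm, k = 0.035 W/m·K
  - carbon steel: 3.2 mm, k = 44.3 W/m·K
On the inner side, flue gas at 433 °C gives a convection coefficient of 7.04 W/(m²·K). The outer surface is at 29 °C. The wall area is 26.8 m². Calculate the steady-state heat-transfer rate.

Q ≈ 9480 W

Treating each layer as a thermal resistance in series:
R_inner film = 1/(h_i·A) = 1/(7.04×26.8) = 0.0053 K/W
R_copper = L/(kA) = 0.0007/(389×26.8) = 6.714×10^-8 K/W
R_mineral wool = L/(kA) = 0.035/(0.035×26.8) = 0.03731 K/W
R_carbon steel = L/(kA) = 0.0032/(44.3×26.8) = 2.695×10^-6 K/W
R_total = 0.04262 K/W
Q = ΔT / R_total = 404 / 0.04262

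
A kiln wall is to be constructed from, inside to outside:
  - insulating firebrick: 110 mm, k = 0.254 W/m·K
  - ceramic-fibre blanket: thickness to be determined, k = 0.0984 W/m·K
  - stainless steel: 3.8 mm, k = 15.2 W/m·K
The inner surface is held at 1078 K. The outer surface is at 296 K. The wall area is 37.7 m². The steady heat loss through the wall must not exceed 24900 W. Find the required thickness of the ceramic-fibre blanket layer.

Model the wall as resistances in series:
R_insulating firebrick = L/(kA) = 0.11/(0.254×37.7) = 0.01149 K/W
R_stainless steel = L/(kA) = 0.0038/(15.2×37.7) = 6.631×10^-6 K/W
Sum of the known resistances R_other = 0.01149 K/W
Required total resistance R_tot = ΔT/Q_allow = 782/24900 = 0.03141 K/W
R_ceramic-fibre blanket = R_tot − R_other = 0.01991 K/W
L = R·k·A = 0.01991×0.0984×37.7

L ≈ 73.9 mm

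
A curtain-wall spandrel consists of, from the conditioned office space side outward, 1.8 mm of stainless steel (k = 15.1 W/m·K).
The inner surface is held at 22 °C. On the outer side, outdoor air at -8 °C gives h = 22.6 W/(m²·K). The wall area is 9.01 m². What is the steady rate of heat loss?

Q ≈ 6090 W

Treating each layer as a thermal resistance in series:
R_stainless steel = L/(kA) = 0.0018/(15.1×9.01) = 1.323×10^-5 K/W
R_outer film = 1/(h_o·A) = 1/(22.6×9.01) = 0.004911 K/W
R_total = 0.004924 K/W
Q = ΔT / R_total = 30 / 0.004924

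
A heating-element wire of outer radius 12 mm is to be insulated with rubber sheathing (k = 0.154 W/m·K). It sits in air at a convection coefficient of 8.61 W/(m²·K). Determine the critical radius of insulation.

For a cylinder r_cr = k/h = 0.154/8.61
r_cr = 17.9 mm; since the bare radius (12 mm) is below r_cr, adding a thin layer of insulation will *increase* heat loss.

r_cr ≈ 17.9 mm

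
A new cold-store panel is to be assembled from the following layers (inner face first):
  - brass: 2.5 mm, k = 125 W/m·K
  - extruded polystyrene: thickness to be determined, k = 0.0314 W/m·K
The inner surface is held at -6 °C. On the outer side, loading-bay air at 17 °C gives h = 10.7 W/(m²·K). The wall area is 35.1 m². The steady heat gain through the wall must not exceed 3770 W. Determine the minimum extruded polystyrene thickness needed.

L ≈ 3.79 mm

Thermal resistances in series:
R_brass = L/(kA) = 0.0025/(125×35.1) = 5.698×10^-7 K/W
R_outer film = 1/(h_o·A) = 1/(10.7×35.1) = 0.002663 K/W
Sum of the known resistances R_other = 0.002663 K/W
Required total resistance R_tot = ΔT/Q_allow = 23/3770 = 0.006101 K/W
R_extruded polystyrene = R_tot − R_other = 0.003438 K/W
L = R·k·A = 0.003438×0.0314×35.1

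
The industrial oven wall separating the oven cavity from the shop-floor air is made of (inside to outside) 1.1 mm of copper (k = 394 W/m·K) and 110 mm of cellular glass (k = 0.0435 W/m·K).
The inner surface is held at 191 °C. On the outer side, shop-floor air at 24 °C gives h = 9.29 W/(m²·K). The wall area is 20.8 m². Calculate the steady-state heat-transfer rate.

Using the resistance-network approach (series):
R_copper = L/(kA) = 0.0011/(394×20.8) = 1.342×10^-7 K/W
R_cellular glass = L/(kA) = 0.11/(0.0435×20.8) = 0.1216 K/W
R_outer film = 1/(h_o·A) = 1/(9.29×20.8) = 0.005175 K/W
R_total = 0.1267 K/W
Q = ΔT / R_total = 167 / 0.1267

Q ≈ 1320 W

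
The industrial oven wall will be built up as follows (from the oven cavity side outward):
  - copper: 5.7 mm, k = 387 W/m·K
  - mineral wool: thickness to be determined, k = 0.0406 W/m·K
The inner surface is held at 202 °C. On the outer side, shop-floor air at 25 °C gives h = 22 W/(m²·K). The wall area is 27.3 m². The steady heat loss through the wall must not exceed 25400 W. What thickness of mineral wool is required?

L ≈ 5.88 mm

Model the wall as resistances in series:
R_copper = L/(kA) = 0.0057/(387×27.3) = 5.395×10^-7 K/W
R_outer film = 1/(h_o·A) = 1/(22×27.3) = 0.001665 K/W
Sum of the known resistances R_other = 0.001666 K/W
Required total resistance R_tot = ΔT/Q_allow = 177/25400 = 0.006969 K/W
R_mineral wool = R_tot − R_other = 0.005303 K/W
L = R·k·A = 0.005303×0.0406×27.3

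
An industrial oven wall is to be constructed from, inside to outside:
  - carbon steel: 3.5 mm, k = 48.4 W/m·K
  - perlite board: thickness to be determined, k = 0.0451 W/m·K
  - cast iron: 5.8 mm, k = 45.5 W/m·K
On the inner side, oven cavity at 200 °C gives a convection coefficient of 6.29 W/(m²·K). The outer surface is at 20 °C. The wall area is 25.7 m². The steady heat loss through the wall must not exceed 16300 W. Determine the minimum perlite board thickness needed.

L ≈ 5.62 mm

Series thermal resistances:
R_inner film = 1/(h_i·A) = 1/(6.29×25.7) = 0.006186 K/W
R_carbon steel = L/(kA) = 0.0035/(48.4×25.7) = 2.814×10^-6 K/W
R_cast iron = L/(kA) = 0.0058/(45.5×25.7) = 4.96×10^-6 K/W
Sum of the known resistances R_other = 0.006194 K/W
Required total resistance R_tot = ΔT/Q_allow = 180/16300 = 0.01104 K/W
R_perlite board = R_tot − R_other = 0.004849 K/W
L = R·k·A = 0.004849×0.0451×25.7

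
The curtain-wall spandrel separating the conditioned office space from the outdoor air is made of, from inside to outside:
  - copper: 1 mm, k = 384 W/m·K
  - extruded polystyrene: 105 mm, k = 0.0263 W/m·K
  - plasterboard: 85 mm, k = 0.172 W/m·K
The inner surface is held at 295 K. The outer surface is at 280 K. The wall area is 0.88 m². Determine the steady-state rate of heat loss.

Q ≈ 2.94 W

Model the wall as resistances in series:
R_copper = L/(kA) = 0.001/(384×0.88) = 2.959×10^-6 K/W
R_extruded polystyrene = L/(kA) = 0.105/(0.0263×0.88) = 4.537 K/W
R_plasterboard = L/(kA) = 0.085/(0.172×0.88) = 0.5616 K/W
R_total = 5.098 K/W
Q = ΔT / R_total = 15 / 5.098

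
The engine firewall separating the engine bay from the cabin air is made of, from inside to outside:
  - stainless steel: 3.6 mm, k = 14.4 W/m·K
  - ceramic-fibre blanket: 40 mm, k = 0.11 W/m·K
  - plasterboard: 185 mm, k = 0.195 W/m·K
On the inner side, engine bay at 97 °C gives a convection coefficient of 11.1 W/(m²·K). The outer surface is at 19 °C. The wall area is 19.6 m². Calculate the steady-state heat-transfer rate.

Q ≈ 1090 W

Treating each layer as a thermal resistance in series:
R_inner film = 1/(h_i·A) = 1/(11.1×19.6) = 0.004596 K/W
R_stainless steel = L/(kA) = 0.0036/(14.4×19.6) = 1.276×10^-5 K/W
R_ceramic-fibre blanket = L/(kA) = 0.04/(0.11×19.6) = 0.01855 K/W
R_plasterboard = L/(kA) = 0.185/(0.195×19.6) = 0.0484 K/W
R_total = 0.07157 K/W
Q = ΔT / R_total = 78 / 0.07157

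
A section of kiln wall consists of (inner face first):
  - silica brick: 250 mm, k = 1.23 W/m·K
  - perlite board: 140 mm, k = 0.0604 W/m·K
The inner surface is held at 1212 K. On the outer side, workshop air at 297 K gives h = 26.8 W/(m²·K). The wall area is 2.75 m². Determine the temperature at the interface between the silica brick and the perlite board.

T ≈ 1140 K

Model the wall as resistances in series:
R_silica brick = L/(kA) = 0.25/(1.23×2.75) = 0.07391 K/W
R_perlite board = L/(kA) = 0.14/(0.0604×2.75) = 0.8429 K/W
R_outer film = 1/(h_o·A) = 1/(26.8×2.75) = 0.01357 K/W
R_total = 0.9303 K/W;  Q = ΔT/R_total = 915/0.9303 = 983.5 W
T_interface = T_inner − Q·ΣR(inner→interface) = 1212 − 984×0.07391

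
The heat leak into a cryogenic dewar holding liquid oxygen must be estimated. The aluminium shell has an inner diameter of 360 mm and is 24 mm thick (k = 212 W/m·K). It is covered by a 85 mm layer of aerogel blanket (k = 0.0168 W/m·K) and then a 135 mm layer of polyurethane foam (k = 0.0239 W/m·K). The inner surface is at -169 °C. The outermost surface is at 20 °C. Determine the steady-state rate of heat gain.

Q ≈ 18 W

Spherical conduction: R = (1/r_in − 1/r_out)/(4πk) per layer; series-sum.
R_aluminium shell = (1/0.18 − 1/0.204)/(4π×212) = 2.453×10^-4 K/W
R_aerogel blanket = (1/0.204 − 1/0.289)/(4π×0.0168) = 6.829 K/W
R_polyurethane foam = (1/0.289 − 1/0.424)/(4π×0.0239) = 3.668 K/W
R_total = 10.5 K/W
Q = ΔT/R_total = 189/10.5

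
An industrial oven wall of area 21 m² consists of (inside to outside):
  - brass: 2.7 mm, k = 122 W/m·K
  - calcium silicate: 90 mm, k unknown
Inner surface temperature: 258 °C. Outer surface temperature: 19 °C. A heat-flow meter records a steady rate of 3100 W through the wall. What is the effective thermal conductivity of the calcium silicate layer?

Thermal resistances in series:
R_brass = L/(kA) = 0.0027/(122×21) = 1.054×10^-6 K/W
Sum of known resistances R_other = 1.054×10^-6 K/W
Total R = ΔT/Q = 239/3100 = 0.0771 K/W
R_calcium silicate = R_total − R_other = 0.0771 K/W
k = L/(R·A) = 0.09/(0.0771×21)

k ≈ 0.0556 W/(m·K)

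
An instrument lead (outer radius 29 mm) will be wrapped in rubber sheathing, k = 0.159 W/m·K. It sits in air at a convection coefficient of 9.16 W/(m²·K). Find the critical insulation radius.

For a cylinder r_cr = k/h = 0.159/9.16
r_cr = 17.4 mm; since the bare radius (29 mm) is above r_cr, any added insulation will reduce heat loss.

r_cr ≈ 17.4 mm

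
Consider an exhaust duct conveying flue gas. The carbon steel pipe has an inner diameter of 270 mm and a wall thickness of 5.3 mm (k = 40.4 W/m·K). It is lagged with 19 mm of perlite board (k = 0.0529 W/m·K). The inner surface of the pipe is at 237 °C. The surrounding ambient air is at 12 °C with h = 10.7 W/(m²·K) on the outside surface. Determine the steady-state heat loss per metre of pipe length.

For a radial system each layer contributes R = ln(r_out/r_in)/(2πkL); films add R = 1/(hA).
R_carbon steel pipe wall = ln(140.3/135)/(2π×40.4×1) = 1.517×10^-4 K/W
R_perlite board = ln(159.3/140.3)/(2π×0.0529×1) = 0.3821 K/W
R_outer film = 1/(h_o·2πr_oL) = 1/(10.7×2π×0.1593×1) = 0.09337 K/W
R_total = 0.4756 K/W
Q = ΔT/R_total = 225/0.4756

q′ ≈ 473 W/m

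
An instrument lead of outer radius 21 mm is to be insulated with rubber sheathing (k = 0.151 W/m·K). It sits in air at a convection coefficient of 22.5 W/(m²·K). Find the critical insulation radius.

For a cylinder r_cr = k/h = 0.151/22.5
r_cr = 6.71 mm; since the bare radius (21 mm) is above r_cr, any added insulation will reduce heat loss.

r_cr ≈ 6.71 mm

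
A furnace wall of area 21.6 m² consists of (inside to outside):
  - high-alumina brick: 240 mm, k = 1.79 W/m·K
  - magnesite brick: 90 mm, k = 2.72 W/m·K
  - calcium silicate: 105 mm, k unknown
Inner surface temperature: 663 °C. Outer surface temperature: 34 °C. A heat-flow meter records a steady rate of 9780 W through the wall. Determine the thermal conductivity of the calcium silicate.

k ≈ 0.0859 W/(m·K)

Treating each layer as a thermal resistance in series:
R_high-alumina brick = L/(kA) = 0.24/(1.79×21.6) = 0.006207 K/W
R_magnesite brick = L/(kA) = 0.09/(2.72×21.6) = 0.001532 K/W
Sum of known resistances R_other = 0.007739 K/W
Total R = ΔT/Q = 629/9780 = 0.06431 K/W
R_calcium silicate = R_total − R_other = 0.05658 K/W
k = L/(R·A) = 0.105/(0.05658×21.6)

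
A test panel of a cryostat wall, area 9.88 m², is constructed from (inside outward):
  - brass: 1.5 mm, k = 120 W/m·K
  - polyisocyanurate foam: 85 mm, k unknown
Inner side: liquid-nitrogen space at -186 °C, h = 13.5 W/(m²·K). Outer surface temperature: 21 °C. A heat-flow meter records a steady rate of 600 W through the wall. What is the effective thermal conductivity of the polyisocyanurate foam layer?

Series thermal resistances:
R_inner film = 1/(h_i·A) = 1/(13.5×9.88) = 0.007497 K/W
R_brass = L/(kA) = 0.0015/(120×9.88) = 1.265×10^-6 K/W
Sum of known resistances R_other = 0.007499 K/W
Total R = ΔT/Q = 207/600 = 0.345 K/W
R_polyisocyanurate foam = R_total − R_other = 0.3375 K/W
k = L/(R·A) = 0.085/(0.3375×9.88)

k ≈ 0.0255 W/(m·K)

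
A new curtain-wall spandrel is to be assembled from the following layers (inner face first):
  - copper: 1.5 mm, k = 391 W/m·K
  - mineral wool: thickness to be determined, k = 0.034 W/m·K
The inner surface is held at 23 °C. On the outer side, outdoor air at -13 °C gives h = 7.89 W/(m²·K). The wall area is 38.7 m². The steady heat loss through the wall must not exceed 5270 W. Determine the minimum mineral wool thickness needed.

L ≈ 4.68 mm

Series thermal resistances:
R_copper = L/(kA) = 0.0015/(391×38.7) = 9.913×10^-8 K/W
R_outer film = 1/(h_o·A) = 1/(7.89×38.7) = 0.003275 K/W
Sum of the known resistances R_other = 0.003275 K/W
Required total resistance R_tot = ΔT/Q_allow = 36/5270 = 0.006831 K/W
R_mineral wool = R_tot − R_other = 0.003556 K/W
L = R·k·A = 0.003556×0.034×38.7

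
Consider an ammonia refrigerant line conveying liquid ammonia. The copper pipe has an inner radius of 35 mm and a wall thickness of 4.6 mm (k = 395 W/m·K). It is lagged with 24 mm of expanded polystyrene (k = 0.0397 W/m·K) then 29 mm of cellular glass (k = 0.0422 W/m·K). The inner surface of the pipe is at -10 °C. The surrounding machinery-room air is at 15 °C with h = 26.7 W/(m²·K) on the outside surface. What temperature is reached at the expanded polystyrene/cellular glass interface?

T ≈ 4.05 °C

Radial resistances (cylindrical: R_cond = ln(r_o/r_i)/(2πkL), R_conv = 1/(h·2πrL)):
R_copper pipe wall = ln(39.6/35)/(2π×395×1) = 4.975×10^-5 K/W
R_expanded polystyrene = ln(63.6/39.6)/(2π×0.0397×1) = 1.899 K/W
R_cellular glass = ln(92.6/63.6)/(2π×0.0422×1) = 1.417 K/W
R_outer film = 1/(h_o·2πr_oL) = 1/(26.7×2π×0.0926×1) = 0.06437 K/W
R_total = 3.381 K/W
Q = ΔT/R_total = 25/3.381
Q = 7.4 W/m
T_interface = T_inner + Q·ΣR(inner→interface) = -10 + 7.4×1.899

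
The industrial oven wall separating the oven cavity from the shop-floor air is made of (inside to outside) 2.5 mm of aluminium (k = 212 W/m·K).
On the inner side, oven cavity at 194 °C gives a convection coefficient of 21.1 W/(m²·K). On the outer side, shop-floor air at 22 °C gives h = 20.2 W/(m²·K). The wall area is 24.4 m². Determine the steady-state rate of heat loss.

Q ≈ 43300 W

Thermal resistances in series:
R_inner film = 1/(h_i·A) = 1/(21.1×24.4) = 0.001942 K/W
R_aluminium = L/(kA) = 0.0025/(212×24.4) = 4.833×10^-7 K/W
R_outer film = 1/(h_o·A) = 1/(20.2×24.4) = 0.002029 K/W
R_total = 0.003972 K/W
Q = ΔT / R_total = 172 / 0.003972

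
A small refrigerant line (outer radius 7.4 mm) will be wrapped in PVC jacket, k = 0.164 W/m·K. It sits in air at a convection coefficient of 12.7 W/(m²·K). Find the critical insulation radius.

r_cr ≈ 12.9 mm

For a cylinder r_cr = k/h = 0.164/12.7
r_cr = 12.9 mm; since the bare radius (7.4 mm) is below r_cr, adding a thin layer of insulation will *increase* heat loss.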